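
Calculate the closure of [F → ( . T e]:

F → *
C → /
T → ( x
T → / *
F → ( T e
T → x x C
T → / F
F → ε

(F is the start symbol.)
To compute CLOSURE, for each item [A → α.Bβ] where B is a non-terminal, add [B → .γ] for all productions B → γ; repeat for the newly added items until nothing changes.

Start with: [F → ( . T e]
  [F → ( . T e] has the dot before T: add [T → . ( x], [T → . / *], [T → . x x C], [T → . / F]
No further items can be added.

CLOSURE = { [F → ( . T e], [T → . ( x], [T → . / *], [T → . / F], [T → . x x C] }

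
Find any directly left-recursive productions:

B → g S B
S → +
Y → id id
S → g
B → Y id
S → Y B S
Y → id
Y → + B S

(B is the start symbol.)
No direct left recursion

B → g S B: starts with g
S → +: starts with '+'
Y → id id: starts with id
S → g: starts with g
B → Y id: starts with Y
S → Y B S: starts with Y
Y → id: starts with id
Y → + B S: starts with '+'

No direct left recursion found.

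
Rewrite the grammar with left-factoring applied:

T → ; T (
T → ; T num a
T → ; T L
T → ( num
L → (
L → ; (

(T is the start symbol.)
T → ; T T'
T' → (
T' → num a
T' → L
T → ( num
L → (
L → ; (

Left-factoring transforms A → αβ₁ | αβ₂ into A → αA' and A' → β₁ | β₂
(α is the longest common prefix among the alternatives). Repeat until
no nonterminal has two alternatives with a common prefix.

Round 1: T has alternatives sharing prefix '; T'. Introduce T': T → ; T T'
  Add: T' → (
  Add: T' → num a
  Add: T' → L

No remaining common prefixes — done.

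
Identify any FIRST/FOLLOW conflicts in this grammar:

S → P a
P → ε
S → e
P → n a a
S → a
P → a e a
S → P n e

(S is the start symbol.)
Nullable non-terminals: P.

P: nullable alternative(s) P → ε; FOLLOW(P) = { 'a', 'n' }
  P → ε: FIRST \ {ε} = { } — this is the only nullable alternative, skip
  P → n a a: FIRST \ {ε} = { 'n' } — overlaps FOLLOW(P) on { 'n' }: CONFLICT
  P → a e a: FIRST \ {ε} = { 'a' } — overlaps FOLLOW(P) on { 'a' }: CONFLICT

S has no nullable alternative, so no FIRST/FOLLOW check is needed there.

So the grammar has 2 FIRST/FOLLOW conflicts (marked CONFLICT above).

Answer: Yes. P → n a a with FOLLOW(P) on { 'n' }; P → a e a with FOLLOW(P) on { 'a' }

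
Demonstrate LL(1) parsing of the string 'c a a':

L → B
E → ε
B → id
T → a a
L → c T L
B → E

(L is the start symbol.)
LL(1) parsing maintains a stack (initially the start symbol over $) and the input. At each step: if the stack top is a terminal, match it against the current input token; if it is a non-terminal N, replace it with the RHS of M[N, lookahead] (the unique production whose predict set contains the lookahead).

Stack is shown with the top on the left.

Stack    Input    Action
------------------------
L $      c a a $  output L → c T L
c T L $  c a a $  match 'c'
T L $    a a $    output T → a a
a a L $  a a $    match 'a'
a L $    a $      match 'a'
L $      $        output L → B
B $      $        output B → E
E $      $        output E → ε
$        $        accept

The string is accepted.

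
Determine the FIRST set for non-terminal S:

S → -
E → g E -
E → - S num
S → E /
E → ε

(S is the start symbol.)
FIRST sets of the other non-terminals involved (by the same procedure, iterated to a fixed point):
  FIRST(E) = { '-', 'g', ε }

From S → -:
  - '-' is a terminal: add '-' and stop
From S → E /:
  - E is a non-terminal: add FIRST(E) \ {ε} = { '-', 'g' }
    E is nullable, so continue to the next symbol
  - '/' is a terminal: add '/' and stop

Collecting: FIRST(S) = { '-', '/', 'g' }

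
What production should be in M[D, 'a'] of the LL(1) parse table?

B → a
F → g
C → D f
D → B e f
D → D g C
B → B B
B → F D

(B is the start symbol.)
D → B e f, D → D g C

To find M[D, 'a'], we find productions for D where 'a' is in the predict set (PREDICT(N → α) = (FIRST(α) \ {ε}) ∪ (FOLLOW(N) if α ⇒* ε)).

Relevant sets:
  FIRST(B) = { 'a', 'g' }
  FIRST(D) = { 'a', 'g' }

D → B e f: PREDICT = { 'a', 'g' }
  'a' is in predict set, so this production goes in M[D, 'a']
D → D g C: PREDICT = { 'a', 'g' }
  'a' is in predict set, so this production goes in M[D, 'a']

M[D, 'a'] = D → B e f, D → D g C  (a multiply-defined cell — the grammar is not LL(1))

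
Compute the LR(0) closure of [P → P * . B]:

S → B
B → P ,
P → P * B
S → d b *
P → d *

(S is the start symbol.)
{ [B → . P ,], [P → . P * B], [P → . d *], [P → P * . B] }

Start with: [P → P * . B]
  [P → P * . B] has the dot before B: add [B → . P ,]
  [B → . P ,] has the dot before P: add [P → . P * B], [P → . d *]
No further items can be added.

CLOSURE = { [B → . P ,], [P → . P * B], [P → . d *], [P → P * . B] }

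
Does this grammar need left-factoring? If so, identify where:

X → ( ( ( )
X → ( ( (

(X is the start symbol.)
Yes, X has productions with common prefix '( ( ('

Left-factoring is needed when two productions for the same non-terminal
share a common prefix on the right-hand side.

Productions for X:
  X → ( ( ( )
  X → ( ( (

Found common prefix '( ( (' in productions for X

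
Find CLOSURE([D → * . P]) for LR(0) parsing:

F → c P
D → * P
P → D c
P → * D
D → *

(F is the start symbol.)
Start with: [D → * . P]
  [D → * . P] has the dot before P: add [P → . D c], [P → . * D]
  [P → . D c] has the dot before D: add [D → . * P], [D → . *]
No further items can be added.

CLOSURE = { [D → * . P], [D → . * P], [D → . *], [P → . * D], [P → . D c] }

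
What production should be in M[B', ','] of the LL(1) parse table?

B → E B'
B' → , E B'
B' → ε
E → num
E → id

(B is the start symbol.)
To find M[B', ','], we find productions for B' where ',' is in the predict set (PREDICT(N → α) = (FIRST(α) \ {ε}) ∪ (FOLLOW(N) if α ⇒* ε)).

Relevant sets:
  FOLLOW(B') = { $ }

B' → , E B': PREDICT = { ',' }
  ',' is in predict set, so this production goes in M[B', ',']
B' → ε: PREDICT = { $ }

M[B', ','] = B' → , E B'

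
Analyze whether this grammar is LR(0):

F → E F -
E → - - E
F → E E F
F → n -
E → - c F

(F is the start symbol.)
No. Shift-reduce conflict between [F → E E F .] and [F → E F . -]

A grammar is LR(0) if no state in the canonical LR(0) collection has:
  - both a shift item (dot before a terminal) and a complete item (shift-reduce conflict), or
  - two or more complete items (reduce-reduce conflict; the accept item [F' → F .] counts as a complete item here).

Augment with F' → F and build the canonical LR(0) collection (I0 = CLOSURE({[F' → . F]}), then GOTO on every symbol after a dot until no new states appear). It has 14 states:
  I0: { [E → . - - E], [E → . - c F], [F → . E E F], [F → . E F -], [F → . n -], [F' → . F] }  — shift
  I1: { [E → - . - E], [E → - . c F] }  — shift
  I2: { [E → . - - E], [E → . - c F], [F → . E E F], [F → . E F -], [F → . n -], [F → E . E F], [F → E . F -] }  — shift
  I3: { [F' → F .] }  — accept
  I4: { [F → n . -] }  — shift
  I5: { [F → n - .] }  — reduce
  I6: { [E → . - - E], [E → . - c F], [F → . E E F], [F → . E F -], [F → . n -], [F → E . E F], [F → E . F -], [F → E E . F] }  — shift
  I7: { [F → E F . -] }  — shift
  I8: { [F → E F - .] }  — reduce
  I9: { [F → E E F .], [F → E F . -] }  — shift, reduce
  I10: { [E → - - . E], [E → . - - E], [E → . - c F] }  — shift
  I11: { [E → - c . F], [E → . - - E], [E → . - c F], [F → . E E F], [F → . E F -], [F → . n -] }  — shift
  I12: { [E → - c F .] }  — reduce
  I13: { [E → - - E .] }  — reduce

Conflict in state I9:
  Shift-reduce conflict between [F → E E F .] and [F → E F . -]
So the grammar is NOT LR(0).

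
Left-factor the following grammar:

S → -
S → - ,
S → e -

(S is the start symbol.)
Left-factoring transforms A → αβ₁ | αβ₂ into A → αA' and A' → β₁ | β₂
(α is the longest common prefix among the alternatives). Repeat until
no nonterminal has two alternatives with a common prefix.

Round 1: S has alternatives sharing prefix '-'. Introduce S': S → - S'
  Add: S' → ε
  Add: S' → ,

No remaining common prefixes — done.

Resulting grammar:
S → - S'
S' → ε
S' → ,
S → e -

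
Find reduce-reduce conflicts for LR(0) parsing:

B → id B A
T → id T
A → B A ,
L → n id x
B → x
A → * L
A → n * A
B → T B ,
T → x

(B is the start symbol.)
Yes — I4: [B → x .] vs [T → x .]

A reduce-reduce conflict occurs when an LR(0) state has two complete items [A → α .] and [B → β .] — both call for a reduction, and with no lookahead the parser cannot choose between them.

Augment with B' → B and build the canonical LR(0) collection (I0 = CLOSURE({[B' → . B]}), then GOTO on every symbol after a dot until no new states appear). It has 21 states:
  I0: { [B → . T B ,], [B → . id B A], [B → . x], [B' → . B], [T → . id T], [T → . x] }  — shift
  I1: { [B' → B .] }  — accept
  I2: { [B → . T B ,], [B → . id B A], [B → . x], [B → T . B ,], [T → . id T], [T → . x] }  — shift
  I3: { [B → . T B ,], [B → . id B A], [B → . x], [B → id . B A], [T → . id T], [T → . x], [T → id . T] }  — shift
  I4: { [B → x .], [T → x .] }  — 2 reduces
  I5: { [A → . * L], [A → . B A ,], [A → . n * A], [B → . T B ,], [B → . id B A], [B → . x], [B → id B . A], [T → . id T], [T → . x] }  — shift
  I6: { [B → . T B ,], [B → . id B A], [B → . x], [B → T . B ,], [T → . id T], [T → . x], [T → id T .] }  — shift, reduce
  I7: { [B → T B . ,] }  — shift
  I8: { [B → T B , .] }  — reduce
  I9: { [A → * . L], [L → . n id x] }  — shift
  I10: { [B → id B A .] }  — reduce
  I11: { [A → . * L], [A → . B A ,], [A → . n * A], [A → B . A ,], [B → . T B ,], [B → . id B A], [B → . x], [T → . id T], [T → . x] }  — shift
  I12: { [A → n . * A] }  — shift
  I13: { [A → . * L], [A → . B A ,], [A → . n * A], [A → n * . A], [B → . T B ,], [B → . id B A], [B → . x], [T → . id T], [T → . x] }  — shift
  I14: { [A → n * A .] }  — reduce
  I15: { [A → B A . ,] }  — shift
  I16: { [A → B A , .] }  — reduce
  I17: { [A → * L .] }  — reduce
  I18: { [L → n . id x] }  — shift
  I19: { [L → n id . x] }  — shift
  I20: { [L → n id x .] }  — reduce

I4 contains complete items [B → x .], [T → x .] — reduce-reduce conflict.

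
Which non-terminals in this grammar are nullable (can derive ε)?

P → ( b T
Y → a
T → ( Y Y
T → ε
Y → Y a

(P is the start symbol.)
{ 'T' }

A non-terminal is nullable if it can derive ε (the empty string): either it has an ε-production, or it has a production whose right-hand side consists entirely of nullable non-terminals.

ε-productions: T → ε
So T is immediately nullable.
No further non-terminal can be added: every production for the remaining non-terminals contains a terminal or a non-nullable non-terminal.
Nullable = { 'T' }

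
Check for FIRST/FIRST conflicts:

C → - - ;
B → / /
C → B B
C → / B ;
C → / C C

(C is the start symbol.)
A FIRST/FIRST conflict occurs when two productions N → α and N → β for the same non-terminal have FIRST(α) ∩ FIRST(β) ≠ ∅ (with ε ∈ FIRST of a nullable right-hand side, so two nullable alternatives also conflict).

FIRST sets of the non-terminals at (or reachable through a nullable prefix from) the front of some alternative:
  FIRST(B) = { '/' }

Productions for C:
  C → - - ;: FIRST = { '-' }
  C → B B: FIRST = { '/' }
  C → / B ;: FIRST = { '/' }
  C → / C C: FIRST = { '/' }
B has only one production, so no FIRST/FIRST conflict is possible there.

Conflict for C: C → B B and C → / B ;
  Overlap: { '/' }
Conflict for C: C → B B and C → / C C
  Overlap: { '/' }
Conflict for C: C → / B ; and C → / C C
  Overlap: { '/' }

Answer: Yes. C → B B / C → '/' B ';' on { '/' }; C → B B / C → '/' C C on { '/' }; C → '/' B ';' / C → '/' C C on { '/' }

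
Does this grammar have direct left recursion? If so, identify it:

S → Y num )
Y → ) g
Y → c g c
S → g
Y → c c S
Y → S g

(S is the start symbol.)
No direct left recursion

Direct left recursion occurs when N → N α for some non-terminal N (the right-hand side begins with the left-hand side itself).

S → Y num ): starts with Y
Y → ) g: starts with ')'
Y → c g c: starts with c
S → g: starts with g
Y → c c S: starts with c
Y → S g: starts with S

No direct left recursion found.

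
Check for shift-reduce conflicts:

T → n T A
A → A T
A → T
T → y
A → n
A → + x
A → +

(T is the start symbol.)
Yes — I5: [A → + .] vs [A → + . x]; I6: [T → n T A .] vs [T → . n T A]; I8: [A → n .] vs [T → . n T A]

Augment with T' → T and build the canonical LR(0) collection (I0 = CLOSURE({[T' → . T]}), then GOTO on every symbol after a dot until no new states appear). It has 11 states:
  I0: { [T → . n T A], [T → . y], [T' → . T] }  — shift
  I1: { [T' → T .] }  — accept
  I2: { [T → . n T A], [T → . y], [T → n . T A] }  — shift
  I3: { [T → y .] }  — reduce
  I4: { [A → . + x], [A → . +], [A → . A T], [A → . T], [A → . n], [T → . n T A], [T → . y], [T → n T . A] }  — shift
  I5: { [A → + . x], [A → + .] }  — shift, reduce
  I6: { [A → A . T], [T → . n T A], [T → . y], [T → n T A .] }  — shift, reduce
  I7: { [A → T .] }  — reduce
  I8: { [A → n .], [T → . n T A], [T → . y], [T → n . T A] }  — shift, reduce
  I9: { [A → A T .] }  — reduce
  I10: { [A → + x .] }  — reduce

I5 contains reduce item [A → + .] and shift item [A → + . x] — shift-reduce conflict.
I6 contains reduce item [T → n T A .] and shift items [T → . n T A], [T → . y] — shift-reduce conflict.
I8 contains reduce item [A → n .] and shift items [T → . n T A], [T → . y] — shift-reduce conflict.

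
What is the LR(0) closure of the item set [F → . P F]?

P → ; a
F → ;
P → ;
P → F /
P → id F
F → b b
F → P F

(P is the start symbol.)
To compute CLOSURE, for each item [A → α.Bβ] where B is a non-terminal, add [B → .γ] for all productions B → γ; repeat for the newly added items until nothing changes.

Start with: [F → . P F]
  [F → . P F] has the dot before P: add [P → . ; a], [P → . ;], [P → . F /], [P → . id F]
  [P → . F /] has the dot before F: add [F → . ;], [F → . b b]
No further items can be added.

CLOSURE = { [F → . ;], [F → . P F], [F → . b b], [P → . ; a], [P → . ;], [P → . F /], [P → . id F] }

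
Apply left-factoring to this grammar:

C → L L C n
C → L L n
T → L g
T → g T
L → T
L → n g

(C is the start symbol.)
C → L L C'
C' → C n
C' → n
T → L g
T → g T
L → T
L → n g

Left-factoring transforms A → αβ₁ | αβ₂ into A → αA' and A' → β₁ | β₂
(α is the longest common prefix among the alternatives). Repeat until
no nonterminal has two alternatives with a common prefix.

Round 1: C has alternatives sharing prefix 'L L'. Introduce C': C → L L C'
  Add: C' → C n
  Add: C' → n

No remaining common prefixes — done.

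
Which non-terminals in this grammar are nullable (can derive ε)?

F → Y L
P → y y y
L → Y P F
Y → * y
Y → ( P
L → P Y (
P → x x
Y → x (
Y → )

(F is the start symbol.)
None

A non-terminal is nullable if it can derive ε (the empty string): either it has an ε-production, or it has a production whose right-hand side consists entirely of nullable non-terminals.

There are no ε-productions, so no non-terminal can derive ε.
No non-terminals are nullable.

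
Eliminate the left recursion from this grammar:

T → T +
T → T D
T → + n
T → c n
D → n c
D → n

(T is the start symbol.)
T is directly left-recursive. The standard transformation for
  A → A α₁ | ... | A α_m | β₁ | ... | β_n
is
  A  → β₁ A' | ... | β_n A'
  A' → α₁ A' | ... | α_m A' | ε

T → + n becomes T → + n T'
T → c n becomes T → c n T'
T → T + becomes T' → + T'
T → T D becomes T' → D T'
Add T' → ε

Productions for other non-terminals are unchanged:
  D → n c
  D → n

Resulting grammar:
T → + n T'
T → c n T'
T' → + T'
T' → D T'
T' → ε
D → n c
D → n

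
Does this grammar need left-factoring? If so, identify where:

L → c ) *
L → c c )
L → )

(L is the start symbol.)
Left-factoring is needed when two productions for the same non-terminal
share a common prefix on the right-hand side.

Productions for L:
  L → c ) *
  L → c c )
  L → )

Found common prefix 'c' in productions for L

Answer: Yes, L has productions with common prefix 'c'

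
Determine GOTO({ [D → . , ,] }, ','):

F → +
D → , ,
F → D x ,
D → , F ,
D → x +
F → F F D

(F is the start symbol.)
GOTO(I, ',') = CLOSURE({ [A → αX.β] : [A → α.Xβ] ∈ I, X = ',' })

Items with dot before ',', with the dot advanced:
  [D → . , ,] → [D → , . ,]
Closure adds nothing (no advanced item has the dot before a non-terminal).

GOTO = { [D → , . ,] }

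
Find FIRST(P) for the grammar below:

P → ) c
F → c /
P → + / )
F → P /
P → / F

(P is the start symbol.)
{ ')', '+', '/' }

From P → ) c:
  - ')' is a terminal: add ')' and stop
From P → + / ):
  - '+' is a terminal: add '+' and stop
From P → / F:
  - '/' is a terminal: add '/' and stop

Collecting: FIRST(P) = { ')', '+', '/' }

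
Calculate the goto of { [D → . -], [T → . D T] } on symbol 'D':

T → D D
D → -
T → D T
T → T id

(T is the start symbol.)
GOTO(I, 'D') = CLOSURE({ [A → αX.β] : [A → α.Xβ] ∈ I, X = 'D' })

Items with dot before 'D', with the dot advanced:
  [T → . D T] → [T → D . T]
Closure of the advanced items:
  [T → D . T] has the dot before T: add [T → . D D], [T → . D T], [T → . T id]
  [T → . D D] has the dot before D: add [D → . -]

GOTO = { [D → . -], [T → . D D], [T → . D T], [T → . T id], [T → D . T] }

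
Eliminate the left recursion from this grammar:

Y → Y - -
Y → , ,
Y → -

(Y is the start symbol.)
Y is directly left-recursive. The standard transformation for
  A → A α₁ | ... | A α_m | β₁ | ... | β_n
is
  A  → β₁ A' | ... | β_n A'
  A' → α₁ A' | ... | α_m A' | ε

Y → , , becomes Y → , , Y'
Y → - becomes Y → - Y'
Y → Y - - becomes Y' → - - Y'
Add Y' → ε

Resulting grammar:
Y → , , Y'
Y → - Y'
Y' → - - Y'
Y' → ε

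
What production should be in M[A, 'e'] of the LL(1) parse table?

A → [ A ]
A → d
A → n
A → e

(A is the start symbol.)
To find M[A, 'e'], we find productions for A where 'e' is in the predict set (PREDICT(N → α) = (FIRST(α) \ {ε}) ∪ (FOLLOW(N) if α ⇒* ε)).

A → [ A ]: PREDICT = { '[' }
A → d: PREDICT = { 'd' }
A → n: PREDICT = { 'n' }
A → e: PREDICT = { 'e' }
  'e' is in predict set, so this production goes in M[A, 'e']

M[A, 'e'] = A → e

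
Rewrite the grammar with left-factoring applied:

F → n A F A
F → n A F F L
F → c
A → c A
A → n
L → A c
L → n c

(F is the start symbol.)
F → n A F F'
F' → A
F' → F L
F → c
A → c A
A → n
L → A c
L → n c

Left-factoring transforms A → αβ₁ | αβ₂ into A → αA' and A' → β₁ | β₂
(α is the longest common prefix among the alternatives). Repeat until
no nonterminal has two alternatives with a common prefix.

Round 1: F has alternatives sharing prefix 'n A F'. Introduce F': F → n A F F'
  Add: F' → A
  Add: F' → F L

No remaining common prefixes — done.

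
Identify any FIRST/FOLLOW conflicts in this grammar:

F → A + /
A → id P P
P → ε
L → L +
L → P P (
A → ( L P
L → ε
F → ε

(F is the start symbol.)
A FIRST/FOLLOW conflict occurs when a non-terminal N has a nullable alternative N → β (β ⇒* ε) and another alternative N → α with FIRST(α) ∩ FOLLOW(N) ≠ ∅: on such a lookahead the parser cannot decide between expanding α and letting N vanish via β.

Nullable non-terminals: F, L, P.
FIRST sets used below: FIRST(A) = { '(', 'id' }, FIRST(L) = { '(', '+', ε }, FIRST(P) = { ε }

F: nullable alternative(s) F → ε; FOLLOW(F) = { $ }
  F → A + /: FIRST \ {ε} = { '(', 'id' } — disjoint from FOLLOW(F)
  F → ε: FIRST \ {ε} = { } — this is the only nullable alternative, skip

L: nullable alternative(s) L → ε; FOLLOW(L) = { '+' }
  L → L +: FIRST \ {ε} = { '(', '+' } — overlaps FOLLOW(L) on { '+' }: CONFLICT
  L → P P (: FIRST \ {ε} = { '(' } — disjoint from FOLLOW(L)
  L → ε: FIRST \ {ε} = { } — this is the only nullable alternative, skip
P has a nullable alternative but only one production, so nothing to check.

A has no nullable alternative, so no FIRST/FOLLOW check is needed there.

So the grammar has 1 FIRST/FOLLOW conflict (marked CONFLICT above).

Answer: Yes. L → L '+' with FOLLOW(L) on { '+' }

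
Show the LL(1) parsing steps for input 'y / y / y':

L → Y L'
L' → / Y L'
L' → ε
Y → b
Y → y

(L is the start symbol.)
Stack is shown with the top on the left.

Stack     Input        Action
-----------------------------
L $       y / y / y $  output L → Y L'
Y L' $    y / y / y $  output Y → y
y L' $    y / y / y $  match 'y'
L' $      / y / y $    output L' → / Y L'
/ Y L' $  / y / y $    match '/'
Y L' $    y / y $      output Y → y
y L' $    y / y $      match 'y'
L' $      / y $        output L' → / Y L'
/ Y L' $  / y $        match '/'
Y L' $    y $          output Y → y
y L' $    y $          match 'y'
L' $      $            output L' → ε
$         $            accept

The string is accepted.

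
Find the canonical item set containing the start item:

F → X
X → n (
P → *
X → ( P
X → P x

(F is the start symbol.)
{ [F → . X], [F' → . F], [P → . *], [X → . ( P], [X → . P x], [X → . n (] }

First, augment the grammar with F' → F
I₀ = CLOSURE({ [F' → . F] }):
  [F' → . F] has the dot before F: add [F → . X]
  [F → . X] has the dot before X: add [X → . n (], [X → . ( P], [X → . P x]
  [X → . P x] has the dot before P: add [P → . *]
No further items can be added.

I₀ = { [F → . X], [F' → . F], [P → . *], [X → . ( P], [X → . P x], [X → . n (] }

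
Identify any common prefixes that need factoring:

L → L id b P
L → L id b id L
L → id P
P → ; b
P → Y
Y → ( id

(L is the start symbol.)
Yes, L has productions with common prefix 'L id b'

Left-factoring is needed when two productions for the same non-terminal
share a common prefix on the right-hand side.

Productions for L:
  L → L id b P
  L → L id b id L
  L → id P
Productions for P:
  P → ; b
  P → Y

Found common prefix 'L id b' in productions for L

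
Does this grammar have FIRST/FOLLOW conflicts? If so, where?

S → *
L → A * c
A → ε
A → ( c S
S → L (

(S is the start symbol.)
No FIRST/FOLLOW conflicts.

Nullable non-terminals: A.

A: nullable alternative(s) A → ε; FOLLOW(A) = { '*' }
  A → ε: FIRST \ {ε} = { } — this is the only nullable alternative, skip
  A → ( c S: FIRST \ {ε} = { '(' } — disjoint from FOLLOW(A)

L, S have no nullable alternative, so no FIRST/FOLLOW check is needed there.

No FIRST/FOLLOW conflicts found.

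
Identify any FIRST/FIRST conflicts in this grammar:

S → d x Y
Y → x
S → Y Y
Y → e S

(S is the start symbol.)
No FIRST/FIRST conflicts.

A FIRST/FIRST conflict occurs when two productions N → α and N → β for the same non-terminal have FIRST(α) ∩ FIRST(β) ≠ ∅ (with ε ∈ FIRST of a nullable right-hand side, so two nullable alternatives also conflict).

FIRST sets of the non-terminals at (or reachable through a nullable prefix from) the front of some alternative:
  FIRST(Y) = { 'e', 'x' }

Productions for S:
  S → d x Y: FIRST = { 'd' }
  S → Y Y: FIRST = { 'e', 'x' }
Productions for Y:
  Y → x: FIRST = { 'x' }
  Y → e S: FIRST = { 'e' }

All alternatives of each non-terminal have pairwise disjoint FIRST sets.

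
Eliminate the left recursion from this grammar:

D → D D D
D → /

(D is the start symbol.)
D is directly left-recursive. The standard transformation for
  A → A α₁ | ... | A α_m | β₁ | ... | β_n
is
  A  → β₁ A' | ... | β_n A'
  A' → α₁ A' | ... | α_m A' | ε

D → / becomes D → / D'
D → D D D becomes D' → D D D'
Add D' → ε

Resulting grammar:
D → / D'
D' → D D D'
D' → ε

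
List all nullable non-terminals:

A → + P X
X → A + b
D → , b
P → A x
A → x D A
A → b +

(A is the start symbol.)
There are no ε-productions, so no non-terminal can derive ε.
No non-terminals are nullable.

Answer: None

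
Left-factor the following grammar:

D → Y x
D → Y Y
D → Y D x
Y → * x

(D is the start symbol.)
Left-factoring transforms A → αβ₁ | αβ₂ into A → αA' and A' → β₁ | β₂
(α is the longest common prefix among the alternatives). Repeat until
no nonterminal has two alternatives with a common prefix.

Round 1: D has alternatives sharing prefix 'Y'. Introduce D': D → Y D'
  Add: D' → x
  Add: D' → Y
  Add: D' → D x

No remaining common prefixes — done.

Resulting grammar:
D → Y D'
D' → x
D' → Y
D' → D x
Y → * x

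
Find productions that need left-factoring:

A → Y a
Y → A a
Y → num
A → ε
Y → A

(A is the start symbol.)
Left-factoring is needed when two productions for the same non-terminal
share a common prefix on the right-hand side.

Productions for A:
  A → Y a
  A → ε
Productions for Y:
  Y → A a
  Y → num
  Y → A

Found common prefix 'A' in productions for Y

Answer: Yes, Y has productions with common prefix 'A'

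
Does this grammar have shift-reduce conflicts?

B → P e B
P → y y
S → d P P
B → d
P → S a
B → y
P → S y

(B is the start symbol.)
Augment with B' → B and build the canonical LR(0) collection (I0 = CLOSURE({[B' → . B]}), then GOTO on every symbol after a dot until no new states appear). It has 15 states:
  I0: { [B → . P e B], [B → . d], [B → . y], [B' → . B], [P → . S a], [P → . S y], [P → . y y], [S → . d P P] }  — shift
  I1: { [B' → B .] }  — accept
  I2: { [B → P . e B] }  — shift
  I3: { [P → S . a], [P → S . y] }  — shift
  I4: { [B → d .], [P → . S a], [P → . S y], [P → . y y], [S → . d P P], [S → d . P P] }  — shift, reduce
  I5: { [B → y .], [P → y . y] }  — shift, reduce
  I6: { [P → y y .] }  — reduce
  I7: { [P → . S a], [P → . S y], [P → . y y], [S → . d P P], [S → d P . P] }  — shift
  I8: { [P → . S a], [P → . S y], [P → . y y], [S → . d P P], [S → d . P P] }  — shift
  I9: { [P → y . y] }  — shift
  I10: { [S → d P P .] }  — reduce
  I11: { [P → S a .] }  — reduce
  I12: { [P → S y .] }  — reduce
  I13: { [B → . P e B], [B → . d], [B → . y], [B → P e . B], [P → . S a], [P → . S y], [P → . y y], [S → . d P P] }  — shift
  I14: { [B → P e B .] }  — reduce

I4 contains reduce item [B → d .] and shift items [P → . y y], [S → . d P P] — shift-reduce conflict.
I5 contains reduce item [B → y .] and shift item [P → y . y] — shift-reduce conflict.

Answer: Yes — I4: [B → d .] vs [P → . y y]; I5: [B → y .] vs [P → y . y]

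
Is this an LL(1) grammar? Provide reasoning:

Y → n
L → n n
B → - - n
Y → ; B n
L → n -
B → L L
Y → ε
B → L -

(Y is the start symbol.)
No. Predict set conflict for L: { 'n' }

Relevant sets:
  FIRST(L) = { 'n' }
  FOLLOW(Y) = { $ }

For Y:
  PREDICT(Y → n) = { 'n' }
  PREDICT(Y → ';' B n) = { ';' }
  PREDICT(Y → ε) = { $ }
For L:
  PREDICT(L → n n) = { 'n' }
  PREDICT(L → n '-') = { 'n' }
For B:
  PREDICT(B → '-' '-' n) = { '-' }
  PREDICT(B → L L) = { 'n' }
  PREDICT(B → L '-') = { 'n' }

Conflict found: Predict set conflict for L: { 'n' }
The grammar is NOT LL(1).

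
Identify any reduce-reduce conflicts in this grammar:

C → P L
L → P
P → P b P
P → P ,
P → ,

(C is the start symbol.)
Yes — I4: [P → , .] vs [P → P , .]

Augment with C' → C and build the canonical LR(0) collection (I0 = CLOSURE({[C' → . C]}), then GOTO on every symbol after a dot until no new states appear). It has 10 states:
  I0: { [C → . P L], [C' → . C], [P → . ,], [P → . P ,], [P → . P b P] }  — shift
  I1: { [P → , .] }  — reduce
  I2: { [C' → C .] }  — accept
  I3: { [C → P . L], [L → . P], [P → . ,], [P → . P ,], [P → . P b P], [P → P . ,], [P → P . b P] }  — shift
  I4: { [P → , .], [P → P , .] }  — 2 reduces
  I5: { [C → P L .] }  — reduce
  I6: { [L → P .], [P → P . ,], [P → P . b P] }  — shift, reduce
  I7: { [P → . ,], [P → . P ,], [P → . P b P], [P → P b . P] }  — shift
  I8: { [P → P . ,], [P → P . b P], [P → P b P .] }  — shift, reduce
  I9: { [P → P , .] }  — reduce

I4 contains complete items [P → , .], [P → P , .] — reduce-reduce conflict.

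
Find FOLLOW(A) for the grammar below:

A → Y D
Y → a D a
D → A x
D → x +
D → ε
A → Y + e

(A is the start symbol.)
To compute FOLLOW(A), find every occurrence of A on a right-hand side N → α A β: add FIRST(β) \ {ε}, and if β is empty or nullable also add FOLLOW(N). Iterate to a fixed point.

A is the start symbol, so $ ∈ FOLLOW(A).
In D → A x: A is followed by x, add FIRST(x) \ {ε} = { 'x' }

Taking the union: FOLLOW(A) = { $, 'x' }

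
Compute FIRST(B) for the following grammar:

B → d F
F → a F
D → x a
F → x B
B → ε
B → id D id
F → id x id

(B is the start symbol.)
To compute FIRST(B), examine every production with B on the left-hand side, reading each right-hand side left to right until a non-nullable symbol is reached.

From B → d F:
  - d is a terminal: add 'd' and stop
From B → ε:
  - ε-production, so ε ∈ FIRST(B)
From B → id D id:
  - id is a terminal: add 'id' and stop

Collecting: FIRST(B) = { 'd', 'id', ε }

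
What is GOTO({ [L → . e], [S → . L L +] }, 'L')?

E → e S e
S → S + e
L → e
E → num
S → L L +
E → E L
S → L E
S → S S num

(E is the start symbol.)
{ [L → . e], [S → L . L +] }

GOTO(I, 'L') = CLOSURE({ [A → αX.β] : [A → α.Xβ] ∈ I, X = 'L' })

Items with dot before 'L', with the dot advanced:
  [S → . L L +] → [S → L . L +]
Closure of the advanced items:
  [S → L . L +] has the dot before L: add [L → . e]

GOTO = { [L → . e], [S → L . L +] }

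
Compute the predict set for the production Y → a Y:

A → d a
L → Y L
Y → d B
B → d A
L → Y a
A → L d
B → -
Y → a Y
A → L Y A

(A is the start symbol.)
PREDICT(Y → a Y) = (FIRST(RHS) \ {ε}) ∪ (FOLLOW(Y) if ε ∈ FIRST(RHS), i.e. RHS ⇒* ε)
FIRST(a Y) = { 'a' }
ε ∉ FIRST(a Y), so FOLLOW(Y) is not added.
PREDICT(Y → a Y) = { 'a' }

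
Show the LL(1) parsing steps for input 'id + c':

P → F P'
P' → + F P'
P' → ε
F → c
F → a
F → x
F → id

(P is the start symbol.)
Stack is shown with the top on the left.

Stack     Input     Action
--------------------------
P $       id + c $  output P → F P'
F P' $    id + c $  output F → id
id P' $   id + c $  match 'id'
P' $      + c $     output P' → + F P'
+ F P' $  + c $     match '+'
F P' $    c $       output F → c
c P' $    c $       match 'c'
P' $      $         output P' → ε
$         $         accept

The string is accepted.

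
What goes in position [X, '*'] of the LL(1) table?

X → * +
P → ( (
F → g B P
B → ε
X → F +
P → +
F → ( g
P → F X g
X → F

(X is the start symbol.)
X → * +

To find M[X, '*'], we find productions for X where '*' is in the predict set (PREDICT(N → α) = (FIRST(α) \ {ε}) ∪ (FOLLOW(N) if α ⇒* ε)).

Relevant sets:
  FIRST(F) = { '(', 'g' }

X → * +: PREDICT = { '*' }
  '*' is in predict set, so this production goes in M[X, '*']
X → F +: PREDICT = { '(', 'g' }
X → F: PREDICT = { '(', 'g' }

M[X, '*'] = X → * +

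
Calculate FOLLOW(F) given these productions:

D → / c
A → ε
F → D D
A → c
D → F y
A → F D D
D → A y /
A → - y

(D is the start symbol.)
To compute FOLLOW(F), find every occurrence of F on a right-hand side N → α F β: add FIRST(β) \ {ε}, and if β is empty or nullable also add FOLLOW(N). Iterate to a fixed point.

In D → F y: F is followed by y, add FIRST(y) \ {ε} = { 'y' }
In A → F D D: F is followed by D D, add FIRST(D D) \ {ε} = { '-', '/', 'c', 'y' }

Taking the union: FOLLOW(F) = { '-', '/', 'c', 'y' }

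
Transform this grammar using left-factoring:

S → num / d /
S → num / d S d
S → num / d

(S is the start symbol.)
Left-factoring transforms A → αβ₁ | αβ₂ into A → αA' and A' → β₁ | β₂
(α is the longest common prefix among the alternatives). Repeat until
no nonterminal has two alternatives with a common prefix.

Round 1: S has alternatives sharing prefix 'num / d'. Introduce S': S → num / d S'
  Add: S' → /
  Add: S' → S d
  Add: S' → ε

No remaining common prefixes — done.

Resulting grammar:
S → num / d S'
S' → /
S' → S d
S' → ε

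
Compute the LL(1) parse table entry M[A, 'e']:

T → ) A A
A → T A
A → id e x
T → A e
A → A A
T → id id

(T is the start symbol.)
Empty (error entry)

To find M[A, 'e'], we find productions for A where 'e' is in the predict set (PREDICT(N → α) = (FIRST(α) \ {ε}) ∪ (FOLLOW(N) if α ⇒* ε)).

Relevant sets:
  FIRST(T) = { ')', 'id' }
  FIRST(A) = { ')', 'id' }

A → T A: PREDICT = { ')', 'id' }
A → id e x: PREDICT = { 'id' }
A → A A: PREDICT = { ')', 'id' }

M[A, 'e'] is empty (no production applies)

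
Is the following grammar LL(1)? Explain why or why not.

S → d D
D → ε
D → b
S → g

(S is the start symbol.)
Yes, the grammar is LL(1).

A grammar is LL(1) if for each non-terminal N with multiple productions, the predict sets of those productions are pairwise disjoint, where PREDICT(N → α) = (FIRST(α) \ {ε}) ∪ (FOLLOW(N) if α ⇒* ε).

Relevant sets:
  FOLLOW(D) = { $ }

For S:
  PREDICT(S → d D) = { 'd' }
  PREDICT(S → g) = { 'g' }
For D:
  PREDICT(D → ε) = { $ }
  PREDICT(D → b) = { 'b' }

All predict sets are disjoint. The grammar IS LL(1).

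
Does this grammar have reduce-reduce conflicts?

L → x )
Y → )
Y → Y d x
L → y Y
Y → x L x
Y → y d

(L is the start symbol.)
Augment with L' → L and build the canonical LR(0) collection (I0 = CLOSURE({[L' → . L]}), then GOTO on every symbol after a dot until no new states appear). It has 14 states:
  I0: { [L → . x )], [L → . y Y], [L' → . L] }  — shift
  I1: { [L' → L .] }  — accept
  I2: { [L → x . )] }  — shift
  I3: { [L → y . Y], [Y → . )], [Y → . Y d x], [Y → . x L x], [Y → . y d] }  — shift
  I4: { [Y → ) .] }  — reduce
  I5: { [L → y Y .], [Y → Y . d x] }  — shift, reduce
  I6: { [L → . x )], [L → . y Y], [Y → x . L x] }  — shift
  I7: { [Y → y . d] }  — shift
  I8: { [Y → y d .] }  — reduce
  I9: { [Y → x L . x] }  — shift
  I10: { [Y → x L x .] }  — reduce
  I11: { [Y → Y d . x] }  — shift
  I12: { [Y → Y d x .] }  — reduce
  I13: { [L → x ) .] }  — reduce

No state contains more than one complete item.

Answer: No reduce-reduce conflicts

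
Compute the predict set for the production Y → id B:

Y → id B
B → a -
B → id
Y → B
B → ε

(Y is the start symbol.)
{ 'id' }

PREDICT(Y → id B) = (FIRST(RHS) \ {ε}) ∪ (FOLLOW(Y) if ε ∈ FIRST(RHS), i.e. RHS ⇒* ε)
FIRST(id B) = { 'id' }
ε ∉ FIRST(id B), so FOLLOW(Y) is not added.
PREDICT(Y → id B) = { 'id' }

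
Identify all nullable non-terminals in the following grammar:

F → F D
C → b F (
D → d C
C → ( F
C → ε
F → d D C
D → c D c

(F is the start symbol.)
A non-terminal is nullable if it can derive ε (the empty string): either it has an ε-production, or it has a production whose right-hand side consists entirely of nullable non-terminals.

ε-productions: C → ε
So C is immediately nullable.
No further non-terminal can be added: every production for the remaining non-terminals contains a terminal or a non-nullable non-terminal.
Nullable = { 'C' }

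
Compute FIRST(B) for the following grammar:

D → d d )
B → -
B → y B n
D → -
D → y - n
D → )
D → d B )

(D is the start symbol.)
{ '-', 'y' }

From B → -:
  - '-' is a terminal: add '-' and stop
From B → y B n:
  - y is a terminal: add 'y' and stop

Collecting: FIRST(B) = { '-', 'y' }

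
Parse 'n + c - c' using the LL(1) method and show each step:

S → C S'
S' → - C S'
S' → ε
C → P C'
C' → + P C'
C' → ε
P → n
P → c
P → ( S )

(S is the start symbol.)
LL(1) parsing maintains a stack (initially the start symbol over $) and the input. At each step: if the stack top is a terminal, match it against the current input token; if it is a non-terminal N, replace it with the RHS of M[N, lookahead] (the unique production whose predict set contains the lookahead).

Stack is shown with the top on the left.

Stack        Input        Action
--------------------------------
S $          n + c - c $  output S → C S'
C S' $       n + c - c $  output C → P C'
P C' S' $    n + c - c $  output P → n
n C' S' $    n + c - c $  match 'n'
C' S' $      + c - c $    output C' → + P C'
+ P C' S' $  + c - c $    match '+'
P C' S' $    c - c $      output P → c
c C' S' $    c - c $      match 'c'
C' S' $      - c $        output C' → ε
S' $         - c $        output S' → - C S'
- C S' $     - c $        match '-'
C S' $       c $          output C → P C'
P C' S' $    c $          output P → c
c C' S' $    c $          match 'c'
C' S' $      $            output C' → ε
S' $         $            output S' → ε
$            $            accept

The string is accepted.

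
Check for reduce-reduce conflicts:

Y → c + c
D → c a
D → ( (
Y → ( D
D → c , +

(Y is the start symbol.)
A reduce-reduce conflict occurs when an LR(0) state has two complete items [A → α .] and [B → β .] — both call for a reduction, and with no lookahead the parser cannot choose between them.

Augment with Y' → Y and build the canonical LR(0) collection (I0 = CLOSURE({[Y' → . Y]}), then GOTO on every symbol after a dot until no new states appear). It has 13 states:
  I0: { [Y → . ( D], [Y → . c + c], [Y' → . Y] }  — shift
  I1: { [D → . ( (], [D → . c , +], [D → . c a], [Y → ( . D] }  — shift
  I2: { [Y' → Y .] }  — accept
  I3: { [Y → c . + c] }  — shift
  I4: { [Y → c + . c] }  — shift
  I5: { [Y → c + c .] }  — reduce
  I6: { [D → ( . (] }  — shift
  I7: { [Y → ( D .] }  — reduce
  I8: { [D → c . , +], [D → c . a] }  — shift
  I9: { [D → c , . +] }  — shift
  I10: { [D → c a .] }  — reduce
  I11: { [D → c , + .] }  — reduce
  I12: { [D → ( ( .] }  — reduce

No state contains more than one complete item.

Answer: No reduce-reduce conflicts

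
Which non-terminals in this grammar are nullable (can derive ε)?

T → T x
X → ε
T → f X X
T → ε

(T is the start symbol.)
ε-productions: X → ε, T → ε
So X, T are immediately nullable.
Every non-terminal is now nullable.
Nullable = { 'T', 'X' }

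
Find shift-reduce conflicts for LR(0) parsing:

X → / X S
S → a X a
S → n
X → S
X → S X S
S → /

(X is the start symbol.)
Augment with X' → X and build the canonical LR(0) collection (I0 = CLOSURE({[X' → . X]}), then GOTO on every symbol after a dot until no new states appear). It has 13 states:
  I0: { [S → . /], [S → . a X a], [S → . n], [X → . / X S], [X → . S X S], [X → . S], [X' → . X] }  — shift
  I1: { [S → . /], [S → . a X a], [S → . n], [S → / .], [X → . / X S], [X → . S X S], [X → . S], [X → / . X S] }  — shift, reduce
  I2: { [S → . /], [S → . a X a], [S → . n], [X → . / X S], [X → . S X S], [X → . S], [X → S . X S], [X → S .] }  — shift, reduce
  I3: { [X' → X .] }  — accept
  I4: { [S → . /], [S → . a X a], [S → . n], [S → a . X a], [X → . / X S], [X → . S X S], [X → . S] }  — shift
  I5: { [S → n .] }  — reduce
  I6: { [S → a X . a] }  — shift
  I7: { [S → a X a .] }  — reduce
  I8: { [S → . /], [S → . a X a], [S → . n], [X → S X . S] }  — shift
  I9: { [S → / .] }  — reduce
  I10: { [X → S X S .] }  — reduce
  I11: { [S → . /], [S → . a X a], [S → . n], [X → / X . S] }  — shift
  I12: { [X → / X S .] }  — reduce

I1 contains reduce item [S → / .] and shift items [S → . /], [S → . a X a], [S → . n], [X → . / X S] — shift-reduce conflict.
I2 contains reduce item [X → S .] and shift items [S → . /], [S → . a X a], [S → . n], [X → . / X S] — shift-reduce conflict.

Answer: Yes — I1: [S → / .] vs [S → . /]; I2: [X → S .] vs [S → . /]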